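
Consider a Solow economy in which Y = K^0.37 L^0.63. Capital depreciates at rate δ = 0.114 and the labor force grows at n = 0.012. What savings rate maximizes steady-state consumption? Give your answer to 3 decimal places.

s_gold = 0.370

The effective depreciation rate is n + δ = 0.012 + 0.114 = 0.126.
At the golden rule MPK = n+δ, and in any Cobb-Douglas steady state s = (n+δ)·k/y = MPK·k/y = capital's share 0.37.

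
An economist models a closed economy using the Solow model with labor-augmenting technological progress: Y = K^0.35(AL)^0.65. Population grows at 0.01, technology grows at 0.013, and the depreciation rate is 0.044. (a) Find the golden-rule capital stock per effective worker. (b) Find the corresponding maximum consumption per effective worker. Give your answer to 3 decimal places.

(a) k_gold ≈ 12.723; (b) c_gold ≈ 1.583

Break-even investment rate: n + g + δ = 0.01 + 0.013 + 0.044 = 0.067.
Maximizing c = f(k) − (n+g+δ)·k gives f'(k) = n+g+δ, i.e. 0.35·k^(0.35−1) = 0.067, so k_gold = (0.35/0.067)^(1/0.65) ≈ 12.7235.
y_gold = 12.7235^0.35 ≈ 2.4356; c_gold = y_gold − 0.067·k_gold ≈ 1.5832.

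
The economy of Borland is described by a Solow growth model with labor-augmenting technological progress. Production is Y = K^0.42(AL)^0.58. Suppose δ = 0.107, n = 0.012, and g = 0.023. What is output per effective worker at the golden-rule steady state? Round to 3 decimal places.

y_gold ≈ 2.193

Break-even investment rate: n + g + δ = 0.012 + 0.023 + 0.107 = 0.142.
Maximizing c = f(k) − (n+g+δ)·k gives f'(k) = n+g+δ, i.e. 0.42·k^(0.42−1) = 0.142, so k_gold = (0.42/0.142)^(1/0.58) ≈ 6.4864.
Output: y_gold = k_gold^0.42 = 6.4864^0.42 ≈ 2.1930.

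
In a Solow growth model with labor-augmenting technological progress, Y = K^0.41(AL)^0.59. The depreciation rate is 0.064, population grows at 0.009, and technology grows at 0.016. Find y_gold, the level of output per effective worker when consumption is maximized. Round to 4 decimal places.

y_gold ≈ 2.8907

The effective depreciation rate is n + g + δ = 0.009 + 0.016 + 0.064 = 0.089.
At the golden rule the marginal product of capital equals n+g+δ: 0.41·k^(0.41−1) = 0.089. Solving, k_gold = (0.41/0.089)^(1/0.59) ≈ 13.3167.
Output: y_gold = k_gold^0.41 = 13.3167^0.41 ≈ 2.8907.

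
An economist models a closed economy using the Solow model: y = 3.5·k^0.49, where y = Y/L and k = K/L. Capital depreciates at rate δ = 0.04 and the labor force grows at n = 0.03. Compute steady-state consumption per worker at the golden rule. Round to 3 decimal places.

n + δ = 0.03 + 0.04 = 0.07.
Golden rule sets MPK = n+δ: 0.49·3.5·k^(0.49−1) = 0.07, so k_gold = (0.49·3.5/0.07)^(1/0.51) ≈ 529.4867.
y_gold = 3.5·529.4867^0.49 ≈ 75.6410.
c_gold = y_gold − (n+δ)·k_gold = 75.6410 − 0.07·529.4867 ≈ 38.5769.

c_gold ≈ 38.577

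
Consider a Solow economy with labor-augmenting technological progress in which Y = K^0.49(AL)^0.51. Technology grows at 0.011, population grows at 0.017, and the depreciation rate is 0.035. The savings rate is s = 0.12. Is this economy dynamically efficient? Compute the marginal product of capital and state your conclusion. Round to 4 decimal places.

dynamically efficient; MPK ≈ 0.2572

The effective depreciation rate is n + g + δ = 0.017 + 0.011 + 0.035 = 0.063.
Steady-state k*: s·k^0.49 = 0.063·k gives k* = (0.12/0.063)^(1/0.51) ≈ 3.5376.
MPK = 0.49·3.5376^(-0.51) ≈ 0.2572.
MPK > n+g+δ = 0.063, so the economy is dynamically efficient (under-saving).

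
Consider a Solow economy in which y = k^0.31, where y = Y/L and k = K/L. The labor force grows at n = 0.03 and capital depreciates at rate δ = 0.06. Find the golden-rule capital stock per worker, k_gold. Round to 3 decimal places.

Capital per worker breaks even when investment replaces (n + δ)·k; here n + δ = 0.09.
Golden rule sets MPK = n+δ: 0.31·k^(0.31−1) = 0.09, so k_gold = (0.31/0.09)^(1/0.69) ≈ 6.0039.

k_gold ≈ 6.004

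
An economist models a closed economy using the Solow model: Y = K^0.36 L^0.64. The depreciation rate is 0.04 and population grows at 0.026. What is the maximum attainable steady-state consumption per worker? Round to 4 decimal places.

The effective depreciation rate is n + δ = 0.026 + 0.04 = 0.066.
Setting f'(k) = n+δ gives 0.36·k^(0.36−1) = 0.066, hence k_gold = (0.36/0.066)^(1/0.64) ≈ 14.1640.
y_gold = 14.1640^0.36 ≈ 2.5967.
c_gold = y_gold − (n+δ)·k_gold = 2.5967 − 0.066·14.1640 ≈ 1.6619.

c_gold ≈ 1.6619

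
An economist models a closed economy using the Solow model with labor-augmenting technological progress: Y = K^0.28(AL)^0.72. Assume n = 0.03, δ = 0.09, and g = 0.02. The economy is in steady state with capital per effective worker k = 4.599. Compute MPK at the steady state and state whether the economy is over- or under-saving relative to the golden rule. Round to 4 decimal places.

over-saving; MPK ≈ 0.0933

Capital per effective worker breaks even when investment replaces (n + g + δ)·k; here n + g + δ = 0.14.
MPK = 0.28·k^(0.28−1) = 0.28·4.599^(-0.72) ≈ 0.0933.
MPK < 0.14, so the economy is dynamically inefficient (over-saving).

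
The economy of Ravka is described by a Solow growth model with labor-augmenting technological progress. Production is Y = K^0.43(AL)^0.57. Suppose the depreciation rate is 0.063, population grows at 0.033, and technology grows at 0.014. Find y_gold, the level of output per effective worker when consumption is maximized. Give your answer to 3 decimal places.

The effective depreciation rate is n + g + δ = 0.033 + 0.014 + 0.063 = 0.11.
Maximizing c = f(k) − (n+g+δ)·k gives f'(k) = n+g+δ, i.e. 0.43·k^(0.43−1) = 0.11, so k_gold = (0.43/0.11)^(1/0.57) ≈ 10.9328.
Output: y_gold = k_gold^0.43 = 10.9328^0.43 ≈ 2.7968.

y_gold ≈ 2.797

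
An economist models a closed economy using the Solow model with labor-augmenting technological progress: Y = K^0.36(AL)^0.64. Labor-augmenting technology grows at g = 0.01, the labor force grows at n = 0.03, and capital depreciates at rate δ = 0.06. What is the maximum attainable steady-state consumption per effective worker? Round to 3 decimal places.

c_gold ≈ 1.316

Break-even investment rate: n + g + δ = 0.03 + 0.01 + 0.06 = 0.1.
Maximizing c = f(k) − (n+g+δ)·k gives f'(k) = n+g+δ, i.e. 0.36·k^(0.36−1) = 0.1, so k_gold = (0.36/0.1)^(1/0.64) ≈ 7.3998.
y_gold = 7.3998^0.36 ≈ 2.0555.
c_gold = y_gold − (n+g+δ)·k_gold = 2.0555 − 0.1·7.3998 ≈ 1.3155.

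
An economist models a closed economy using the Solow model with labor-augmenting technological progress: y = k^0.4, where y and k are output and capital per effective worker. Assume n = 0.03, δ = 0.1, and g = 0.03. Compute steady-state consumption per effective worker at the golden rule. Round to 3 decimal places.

c_gold ≈ 1.105

n + g + δ = 0.03 + 0.03 + 0.1 = 0.16.
At the golden rule the marginal product of capital equals n+g+δ: 0.4·k^(0.4−1) = 0.16. Solving, k_gold = (0.4/0.16)^(1/0.6) ≈ 4.6050.
y_gold = 4.6050^0.4 ≈ 1.8420.
c_gold = y_gold − (n+g+δ)·k_gold = 1.8420 − 0.16·4.6050 ≈ 1.1052.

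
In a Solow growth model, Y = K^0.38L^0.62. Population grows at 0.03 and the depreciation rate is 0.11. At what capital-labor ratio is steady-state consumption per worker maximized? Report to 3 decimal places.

k_gold ≈ 5.005

n + δ = 0.03 + 0.11 = 0.14.
Maximizing c = f(k) − (n+δ)·k gives f'(k) = n+δ, i.e. 0.38·k^(0.38−1) = 0.14, so k_gold = (0.38/0.14)^(1/0.62) ≈ 5.0055.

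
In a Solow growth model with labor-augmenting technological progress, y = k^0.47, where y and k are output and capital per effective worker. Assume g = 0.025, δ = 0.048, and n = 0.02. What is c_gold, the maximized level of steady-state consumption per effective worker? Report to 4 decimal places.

c_gold ≈ 2.2296

Break-even investment rate: n + g + δ = 0.02 + 0.025 + 0.048 = 0.093.
Setting f'(k) = n+g+δ gives 0.47·k^(0.47−1) = 0.093, hence k_gold = (0.47/0.093)^(1/0.53) ≈ 21.2606.
y_gold = 21.2606^0.47 ≈ 4.2069.
c_gold = y_gold − (n+g+δ)·k_gold = 4.2069 − 0.093·21.2606 ≈ 2.2296.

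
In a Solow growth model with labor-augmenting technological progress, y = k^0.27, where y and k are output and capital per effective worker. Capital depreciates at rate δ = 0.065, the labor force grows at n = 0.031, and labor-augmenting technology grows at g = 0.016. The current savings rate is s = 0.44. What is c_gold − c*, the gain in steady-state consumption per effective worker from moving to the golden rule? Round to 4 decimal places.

Δc ≈ 0.0819

The effective depreciation rate is n + g + δ = 0.031 + 0.016 + 0.065 = 0.112.
Current steady state (s = 0.44): k* = (0.44/0.112)^(1/0.73) ≈ 6.5166, y* = 6.5166^0.27 ≈ 1.6588, c* = (1−0.44)·1.6588 ≈ 0.9289.
Setting f'(k) = n+g+δ gives 0.27·k^(0.27−1) = 0.112, hence k_gold = (0.27/0.112)^(1/0.73) ≈ 3.3380.
y_gold = 3.3380^0.27 ≈ 1.3847, c_gold = y_gold − 0.112·k_gold ≈ 1.0108.
Gain: Δc = 1.0108 − 0.9289 ≈ 0.0819.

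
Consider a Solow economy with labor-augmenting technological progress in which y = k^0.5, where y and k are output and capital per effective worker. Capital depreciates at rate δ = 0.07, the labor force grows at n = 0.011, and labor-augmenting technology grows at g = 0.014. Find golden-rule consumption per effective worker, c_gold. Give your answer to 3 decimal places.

c_gold ≈ 2.632

The effective depreciation rate is n + g + δ = 0.011 + 0.014 + 0.07 = 0.095.
Maximizing c = f(k) − (n+g+δ)·k gives f'(k) = n+g+δ, i.e. 0.5·k^(0.5−1) = 0.095, so k_gold = (0.5/0.095)^(1/0.5) ≈ 27.7008.
y_gold = 27.7008^0.5 ≈ 5.2632.
c_gold = y_gold − (n+g+δ)·k_gold = 5.2632 − 0.095·27.7008 ≈ 2.6316.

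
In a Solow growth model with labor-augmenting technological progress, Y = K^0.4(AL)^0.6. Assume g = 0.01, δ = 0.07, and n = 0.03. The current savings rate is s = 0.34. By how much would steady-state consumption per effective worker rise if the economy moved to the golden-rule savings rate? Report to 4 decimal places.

Δc ≈ 0.0184

n + g + δ = 0.03 + 0.01 + 0.07 = 0.11.
Current steady state (s = 0.34): k* = (0.34/0.11)^(1/0.6) ≈ 6.5586, y* = 6.5586^0.4 ≈ 2.1219, c* = (1−0.34)·2.1219 ≈ 1.4005.
Maximizing c = f(k) − (n+g+δ)·k gives f'(k) = n+g+δ, i.e. 0.4·k^(0.4−1) = 0.11, so k_gold = (0.4/0.11)^(1/0.6) ≈ 8.5990.
y_gold = 8.5990^0.4 ≈ 2.3647, c_gold = y_gold − 0.11·k_gold ≈ 1.4188.
Gain: Δc = 1.4188 − 1.4005 ≈ 0.0184.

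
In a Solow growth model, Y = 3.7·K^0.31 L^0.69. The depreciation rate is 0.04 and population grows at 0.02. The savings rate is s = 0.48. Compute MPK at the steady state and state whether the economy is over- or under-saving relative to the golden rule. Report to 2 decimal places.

over-saving; MPK ≈ 0.04

n + δ = 0.02 + 0.04 = 0.06.
Steady-state k*: s·A·k^0.31 = 0.06·k gives k* = (0.48·3.7/0.06)^(1/0.69) ≈ 135.6147.
MPK = 0.31·3.7·135.6147^(-0.69) ≈ 0.0387.
MPK < n+δ = 0.06, so the economy is dynamically inefficient (over-saving).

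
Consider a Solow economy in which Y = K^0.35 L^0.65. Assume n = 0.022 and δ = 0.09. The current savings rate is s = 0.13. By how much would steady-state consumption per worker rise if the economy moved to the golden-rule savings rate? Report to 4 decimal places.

Capital per worker breaks even when investment replaces (n + δ)·k; here n + δ = 0.112.
Current steady state (s = 0.13): k* = (0.13/0.112)^(1/0.65) ≈ 1.2577, y* = 1.2577^0.35 ≈ 1.0836, c* = (1−0.13)·1.0836 ≈ 0.9427.
At the golden rule the marginal product of capital equals n+δ: 0.35·k^(0.35−1) = 0.112. Solving, k_gold = (0.35/0.112)^(1/0.65) ≈ 5.7718.
y_gold = 5.7718^0.35 ≈ 1.8470, c_gold = y_gold − 0.112·k_gold ≈ 1.2005.
Gain: Δc = 1.2005 − 0.9427 ≈ 0.2578.

Δc ≈ 0.2578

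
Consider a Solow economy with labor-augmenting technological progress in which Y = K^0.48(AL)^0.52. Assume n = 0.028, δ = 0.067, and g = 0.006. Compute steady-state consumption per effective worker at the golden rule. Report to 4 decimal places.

The effective depreciation rate is n + g + δ = 0.028 + 0.006 + 0.067 = 0.101.
At the golden rule the marginal product of capital equals n+g+δ: 0.48·k^(0.48−1) = 0.101. Solving, k_gold = (0.48/0.101)^(1/0.52) ≈ 20.0341.
y_gold = 20.0341^0.48 ≈ 4.2155.
c_gold = y_gold − (n+g+δ)·k_gold = 4.2155 − 0.101·20.0341 ≈ 2.1921.

c_gold ≈ 2.1921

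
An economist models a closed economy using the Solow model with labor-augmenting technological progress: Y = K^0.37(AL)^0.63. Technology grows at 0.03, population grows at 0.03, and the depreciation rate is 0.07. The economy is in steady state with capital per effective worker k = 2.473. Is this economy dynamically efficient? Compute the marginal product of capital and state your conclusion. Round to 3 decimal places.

dynamically efficient; MPK ≈ 0.209

Break-even investment rate: n + g + δ = 0.03 + 0.03 + 0.07 = 0.13.
MPK = 0.37·k^(0.37−1) = 0.37·2.473^(-0.63) ≈ 0.2092.
MPK > 0.13, so the economy is dynamically efficient (under-saving).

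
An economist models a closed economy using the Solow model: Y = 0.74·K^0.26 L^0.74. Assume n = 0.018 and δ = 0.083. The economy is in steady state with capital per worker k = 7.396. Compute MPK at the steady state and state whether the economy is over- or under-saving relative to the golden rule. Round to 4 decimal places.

over-saving; MPK ≈ 0.0438

Capital per worker breaks even when investment replaces (n + δ)·k; here n + δ = 0.101.
MPK = 0.26·0.74·k^(0.26−1) = 0.26·0.74·7.396^(-0.74) ≈ 0.0438.
MPK < 0.101, so the economy is dynamically inefficient (over-saving).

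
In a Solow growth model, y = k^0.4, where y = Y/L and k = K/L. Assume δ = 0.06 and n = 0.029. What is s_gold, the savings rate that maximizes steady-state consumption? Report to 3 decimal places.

s_gold = 0.400

n + δ = 0.029 + 0.06 = 0.089.
At the golden rule MPK = n+δ, and in any Cobb-Douglas steady state s = (n+δ)·k/y = MPK·k/y = capital's share 0.4.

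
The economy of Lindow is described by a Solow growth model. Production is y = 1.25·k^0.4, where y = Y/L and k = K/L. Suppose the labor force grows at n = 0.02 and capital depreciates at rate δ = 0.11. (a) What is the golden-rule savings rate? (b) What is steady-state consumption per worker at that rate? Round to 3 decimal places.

(a) s_gold = 0.400; (b) c_gold ≈ 1.841

n + δ = 0.02 + 0.11 = 0.13.
For Cobb-Douglas, s_gold equals capital's share: s_gold = 0.4.
At the golden rule the marginal product of capital equals n+δ: 0.4·1.25·k^(0.4−1) = 0.13. Solving, k_gold = (0.4·1.25/0.13)^(1/0.6) ≈ 9.4416.
y_gold = 1.25·9.4416^0.4 ≈ 3.0685; c_gold = (1−0.4)·y_gold ≈ 1.8411.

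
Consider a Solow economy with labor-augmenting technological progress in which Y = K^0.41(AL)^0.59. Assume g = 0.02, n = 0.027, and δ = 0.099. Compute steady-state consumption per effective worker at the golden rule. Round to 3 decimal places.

c_gold ≈ 1.209

Capital per effective worker breaks even when investment replaces (n + g + δ)·k; here n + g + δ = 0.146.
Maximizing c = f(k) − (n+g+δ)·k gives f'(k) = n+g+δ, i.e. 0.41·k^(0.41−1) = 0.146, so k_gold = (0.41/0.146)^(1/0.59) ≈ 5.7551.
y_gold = 5.7551^0.41 ≈ 2.0494.
c_gold = y_gold − (n+g+δ)·k_gold = 2.0494 − 0.146·5.7551 ≈ 1.2091.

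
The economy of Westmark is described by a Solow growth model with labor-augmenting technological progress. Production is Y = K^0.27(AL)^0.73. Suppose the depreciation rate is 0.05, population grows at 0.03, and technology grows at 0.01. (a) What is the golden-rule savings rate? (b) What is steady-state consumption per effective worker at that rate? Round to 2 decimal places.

(a) s_gold = 0.27; (b) c_gold ≈ 1.10

n + g + δ = 0.03 + 0.01 + 0.05 = 0.09.
For Cobb-Douglas, s_gold equals capital's share: s_gold = 0.27.
Setting f'(k) = n+g+δ gives 0.27·k^(0.27−1) = 0.09, hence k_gold = (0.27/0.09)^(1/0.73) ≈ 4.5039.
y_gold = 4.5039^0.27 ≈ 1.5013; c_gold = (1−0.27)·y_gold ≈ 1.0960.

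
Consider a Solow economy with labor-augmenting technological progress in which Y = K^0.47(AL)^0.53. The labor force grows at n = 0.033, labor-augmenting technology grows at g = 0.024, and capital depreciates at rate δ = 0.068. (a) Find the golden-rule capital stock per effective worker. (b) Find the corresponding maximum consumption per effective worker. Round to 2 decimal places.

(a) k_gold ≈ 12.17; (b) c_gold ≈ 1.72

Capital per effective worker breaks even when investment replaces (n + g + δ)·k; here n + g + δ = 0.125.
Setting f'(k) = n+g+δ gives 0.47·k^(0.47−1) = 0.125, hence k_gold = (0.47/0.125)^(1/0.53) ≈ 12.1691.
y_gold = 12.1691^0.47 ≈ 3.2365; c_gold = y_gold − 0.125·k_gold ≈ 1.7153.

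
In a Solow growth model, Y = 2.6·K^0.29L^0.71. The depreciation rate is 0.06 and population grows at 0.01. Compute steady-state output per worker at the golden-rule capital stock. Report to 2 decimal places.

y_gold ≈ 6.86

n + δ = 0.01 + 0.06 = 0.07.
Maximizing c = f(k) − (n+δ)·k gives f'(k) = n+δ, i.e. 0.29·2.6·k^(0.29−1) = 0.07, so k_gold = (0.29·2.6/0.07)^(1/0.71) ≈ 28.4385.
Output: y_gold = 2.6·k_gold^0.29 = 2.6·28.4385^0.29 ≈ 6.8645.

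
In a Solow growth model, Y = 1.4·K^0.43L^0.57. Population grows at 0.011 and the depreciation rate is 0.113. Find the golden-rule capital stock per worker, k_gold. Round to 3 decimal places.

k_gold ≈ 15.989

The effective depreciation rate is n + δ = 0.011 + 0.113 = 0.124.
Setting f'(k) = n+δ gives 0.43·1.4·k^(0.43−1) = 0.124, hence k_gold = (0.43·1.4/0.124)^(1/0.57) ≈ 15.9888.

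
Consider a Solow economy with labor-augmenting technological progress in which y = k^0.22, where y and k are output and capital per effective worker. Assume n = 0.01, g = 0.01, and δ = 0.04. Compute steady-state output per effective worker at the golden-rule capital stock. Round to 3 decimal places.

y_gold ≈ 1.443

Capital per effective worker breaks even when investment replaces (n + g + δ)·k; here n + g + δ = 0.06.
Golden rule sets MPK = n+g+δ: 0.22·k^(0.22−1) = 0.06, so k_gold = (0.22/0.06)^(1/0.78) ≈ 5.2896.
Output: y_gold = k_gold^0.22 = 5.2896^0.22 ≈ 1.4426.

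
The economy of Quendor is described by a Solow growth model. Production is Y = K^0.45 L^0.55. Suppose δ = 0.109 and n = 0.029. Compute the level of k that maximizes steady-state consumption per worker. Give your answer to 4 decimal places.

Capital per worker breaks even when investment replaces (n + δ)·k; here n + δ = 0.138.
Maximizing c = f(k) − (n+δ)·k gives f'(k) = n+δ, i.e. 0.45·k^(0.45−1) = 0.138, so k_gold = (0.45/0.138)^(1/0.55) ≈ 8.5770.

k_gold ≈ 8.5770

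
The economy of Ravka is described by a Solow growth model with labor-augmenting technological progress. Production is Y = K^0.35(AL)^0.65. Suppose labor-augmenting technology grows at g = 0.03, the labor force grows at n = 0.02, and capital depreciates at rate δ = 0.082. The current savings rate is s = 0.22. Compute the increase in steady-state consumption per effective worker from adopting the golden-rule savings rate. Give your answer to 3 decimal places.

Capital per effective worker breaks even when investment replaces (n + g + δ)·k; here n + g + δ = 0.132.
Current steady state (s = 0.22): k* = (0.22/0.132)^(1/0.65) ≈ 2.1943, y* = 2.1943^0.35 ≈ 1.3166, c* = (1−0.22)·1.3166 ≈ 1.0270.
Maximizing c = f(k) − (n+g+δ)·k gives f'(k) = n+g+δ, i.e. 0.35·k^(0.35−1) = 0.132, so k_gold = (0.35/0.132)^(1/0.65) ≈ 4.4826.
y_gold = 4.4826^0.35 ≈ 1.6906, c_gold = y_gold − 0.132·k_gold ≈ 1.0989.
Gain: Δc = 1.0989 − 1.0270 ≈ 0.0719.

Δc ≈ 0.072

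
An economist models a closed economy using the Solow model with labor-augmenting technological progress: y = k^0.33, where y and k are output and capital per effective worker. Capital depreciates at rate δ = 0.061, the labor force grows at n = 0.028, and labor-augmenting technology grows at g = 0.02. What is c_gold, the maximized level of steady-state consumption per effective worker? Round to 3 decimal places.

The effective depreciation rate is n + g + δ = 0.028 + 0.02 + 0.061 = 0.109.
Maximizing c = f(k) − (n+g+δ)·k gives f'(k) = n+g+δ, i.e. 0.33·k^(0.33−1) = 0.109, so k_gold = (0.33/0.109)^(1/0.67) ≈ 5.2245.
y_gold = 5.2245^0.33 ≈ 1.7257.
c_gold = y_gold − (n+g+δ)·k_gold = 1.7257 − 0.109·5.2245 ≈ 1.1562.

c_gold ≈ 1.156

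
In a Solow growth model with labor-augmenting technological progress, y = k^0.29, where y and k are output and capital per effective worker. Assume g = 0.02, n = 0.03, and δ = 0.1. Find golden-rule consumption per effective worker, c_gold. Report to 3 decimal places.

c_gold ≈ 0.929

Capital per effective worker breaks even when investment replaces (n + g + δ)·k; here n + g + δ = 0.15.
At the golden rule the marginal product of capital equals n+g+δ: 0.29·k^(0.29−1) = 0.15. Solving, k_gold = (0.29/0.15)^(1/0.71) ≈ 2.5307.
y_gold = 2.5307^0.29 ≈ 1.3090.
c_gold = y_gold − (n+g+δ)·k_gold = 1.3090 − 0.15·2.5307 ≈ 0.9294.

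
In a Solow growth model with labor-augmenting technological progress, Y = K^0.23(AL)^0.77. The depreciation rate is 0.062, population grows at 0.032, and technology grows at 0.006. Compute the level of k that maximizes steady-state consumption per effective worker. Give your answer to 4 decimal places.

k_gold ≈ 2.9497

Capital per effective worker breaks even when investment replaces (n + g + δ)·k; here n + g + δ = 0.1.
Golden rule sets MPK = n+g+δ: 0.23·k^(0.23−1) = 0.1, so k_gold = (0.23/0.1)^(1/0.77) ≈ 2.9497.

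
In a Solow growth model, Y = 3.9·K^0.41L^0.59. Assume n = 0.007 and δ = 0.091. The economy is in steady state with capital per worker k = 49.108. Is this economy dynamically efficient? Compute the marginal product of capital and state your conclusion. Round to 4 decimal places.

Break-even investment rate: n + δ = 0.007 + 0.091 = 0.098.
MPK = 0.41·3.9·k^(0.41−1) = 0.41·3.9·49.108^(-0.59) ≈ 0.1607.
MPK > 0.098, so the economy is dynamically efficient (under-saving).

dynamically efficient; MPK ≈ 0.1607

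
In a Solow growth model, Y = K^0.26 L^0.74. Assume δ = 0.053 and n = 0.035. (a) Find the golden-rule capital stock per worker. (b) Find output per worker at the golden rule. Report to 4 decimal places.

The effective depreciation rate is n + δ = 0.035 + 0.053 = 0.088.
Maximizing c = f(k) − (n+δ)·k gives f'(k) = n+δ, i.e. 0.26·k^(0.26−1) = 0.088, so k_gold = (0.26/0.088)^(1/0.74) ≈ 4.3231.
y_gold = 4.3231^0.26 ≈ 1.4632.

(a) k_gold ≈ 4.3231; (b) y_gold ≈ 1.4632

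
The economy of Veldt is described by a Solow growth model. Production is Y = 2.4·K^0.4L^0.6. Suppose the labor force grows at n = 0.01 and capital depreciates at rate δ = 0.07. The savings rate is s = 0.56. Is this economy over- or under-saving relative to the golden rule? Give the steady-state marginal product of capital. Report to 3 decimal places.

over-saving; MPK ≈ 0.057

Break-even investment rate: n + δ = 0.01 + 0.07 = 0.08.
Steady-state k*: s·A·k^0.4 = 0.08·k gives k* = (0.56·2.4/0.08)^(1/0.6) ≈ 110.2001.
MPK = 0.4·2.4·110.2001^(-0.6) ≈ 0.0571.
MPK < n+δ = 0.08, so the economy is dynamically inefficient (over-saving).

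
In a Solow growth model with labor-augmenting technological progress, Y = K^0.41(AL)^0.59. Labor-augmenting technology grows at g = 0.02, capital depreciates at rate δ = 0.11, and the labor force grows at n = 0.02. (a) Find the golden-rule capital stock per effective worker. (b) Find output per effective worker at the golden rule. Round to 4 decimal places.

(a) k_gold ≈ 5.4974; (b) y_gold ≈ 2.0112

n + g + δ = 0.02 + 0.02 + 0.11 = 0.15.
Golden rule sets MPK = n+g+δ: 0.41·k^(0.41−1) = 0.15, so k_gold = (0.41/0.15)^(1/0.59) ≈ 5.4974.
y_gold = 5.4974^0.41 ≈ 2.0112.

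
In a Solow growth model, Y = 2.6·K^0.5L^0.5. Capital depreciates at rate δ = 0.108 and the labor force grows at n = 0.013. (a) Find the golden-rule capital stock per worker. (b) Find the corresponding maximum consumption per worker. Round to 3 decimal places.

Capital per worker breaks even when investment replaces (n + δ)·k; here n + δ = 0.121.
Setting f'(k) = n+δ gives 0.5·2.6·k^(0.5−1) = 0.121, hence k_gold = (0.5·2.6/0.121)^(1/0.5) ≈ 115.4293.
y_gold = 2.6·115.4293^0.5 ≈ 27.9339; c_gold = y_gold − 0.121·k_gold ≈ 13.9669.

(a) k_gold ≈ 115.429; (b) c_gold ≈ 13.967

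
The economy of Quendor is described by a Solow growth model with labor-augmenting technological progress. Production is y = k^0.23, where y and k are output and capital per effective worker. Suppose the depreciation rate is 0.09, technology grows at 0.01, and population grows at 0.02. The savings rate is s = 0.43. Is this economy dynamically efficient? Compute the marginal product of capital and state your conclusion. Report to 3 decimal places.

Capital per effective worker breaks even when investment replaces (n + g + δ)·k; here n + g + δ = 0.12.
Steady-state k*: s·k^0.23 = 0.12·k gives k* = (0.43/0.12)^(1/0.77) ≈ 5.2463.
MPK = 0.23·5.2463^(-0.77) ≈ 0.0642.
MPK < n+g+δ = 0.12, so the economy is dynamically inefficient (over-saving).

dynamically inefficient; MPK ≈ 0.064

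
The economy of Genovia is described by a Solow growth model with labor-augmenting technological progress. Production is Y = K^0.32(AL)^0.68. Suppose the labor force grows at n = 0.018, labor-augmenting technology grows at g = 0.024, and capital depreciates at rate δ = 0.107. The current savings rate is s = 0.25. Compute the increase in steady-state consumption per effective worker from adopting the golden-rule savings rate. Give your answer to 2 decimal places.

Δc ≈ 0.02

Capital per effective worker breaks even when investment replaces (n + g + δ)·k; here n + g + δ = 0.149.
Current steady state (s = 0.25): k* = (0.25/0.149)^(1/0.68) ≈ 2.1405, y* = 2.1405^0.32 ≈ 1.2758, c* = (1−0.25)·1.2758 ≈ 0.9568.
At the golden rule the marginal product of capital equals n+g+δ: 0.32·k^(0.32−1) = 0.149. Solving, k_gold = (0.32/0.149)^(1/0.68) ≈ 3.0774.
y_gold = 3.0774^0.32 ≈ 1.4329, c_gold = y_gold − 0.149·k_gold ≈ 0.9744.
Gain: Δc = 0.9744 − 0.9568 ≈ 0.0176.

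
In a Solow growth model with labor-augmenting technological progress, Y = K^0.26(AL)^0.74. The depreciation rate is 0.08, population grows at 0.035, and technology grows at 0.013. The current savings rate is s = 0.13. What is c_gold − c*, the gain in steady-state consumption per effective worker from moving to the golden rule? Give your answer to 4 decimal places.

Δc ≈ 0.0745

n + g + δ = 0.035 + 0.013 + 0.08 = 0.128.
Current steady state (s = 0.13): k* = (0.13/0.128)^(1/0.74) ≈ 1.0212, y* = 1.0212^0.26 ≈ 1.0055, c* = (1−0.13)·1.0055 ≈ 0.8748.
At the golden rule the marginal product of capital equals n+g+δ: 0.26·k^(0.26−1) = 0.128. Solving, k_gold = (0.26/0.128)^(1/0.74) ≈ 2.6055.
y_gold = 2.6055^0.26 ≈ 1.2827, c_gold = y_gold − 0.128·k_gold ≈ 0.9492.
Gain: Δc = 0.9492 − 0.8748 ≈ 0.0745.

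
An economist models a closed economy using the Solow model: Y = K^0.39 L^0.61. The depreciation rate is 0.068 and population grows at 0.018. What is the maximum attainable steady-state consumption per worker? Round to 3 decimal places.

Break-even investment rate: n + δ = 0.018 + 0.068 = 0.086.
Maximizing c = f(k) − (n+δ)·k gives f'(k) = n+δ, i.e. 0.39·k^(0.39−1) = 0.086, so k_gold = (0.39/0.086)^(1/0.61) ≈ 11.9217.
y_gold = 11.9217^0.39 ≈ 2.6289.
c_gold = y_gold − (n+δ)·k_gold = 2.6289 − 0.086·11.9217 ≈ 1.6036.

c_gold ≈ 1.604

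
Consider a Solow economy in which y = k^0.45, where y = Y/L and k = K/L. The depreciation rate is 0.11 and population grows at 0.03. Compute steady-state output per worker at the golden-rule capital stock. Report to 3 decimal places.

Break-even investment rate: n + δ = 0.03 + 0.11 = 0.14.
Setting f'(k) = n+δ gives 0.45·k^(0.45−1) = 0.14, hence k_gold = (0.45/0.14)^(1/0.55) ≈ 8.3555.
Output: y_gold = k_gold^0.45 = 8.3555^0.45 ≈ 2.5995.

y_gold ≈ 2.599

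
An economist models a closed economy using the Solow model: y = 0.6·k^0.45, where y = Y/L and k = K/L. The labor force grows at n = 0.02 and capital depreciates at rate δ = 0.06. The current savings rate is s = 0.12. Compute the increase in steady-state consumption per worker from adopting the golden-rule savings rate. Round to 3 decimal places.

Break-even investment rate: n + δ = 0.02 + 0.06 = 0.08.
Current steady state (s = 0.12): k* = (0.12·0.6/0.08)^(1/0.55) ≈ 0.8257, y* = 0.6·0.8257^0.45 ≈ 0.5504, c* = (1−0.12)·0.5504 ≈ 0.4844.
Maximizing c = f(k) − (n+δ)·k gives f'(k) = n+δ, i.e. 0.45·0.6·k^(0.45−1) = 0.08, so k_gold = (0.45·0.6/0.08)^(1/0.55) ≈ 9.1306.
y_gold = 0.6·9.1306^0.45 ≈ 1.6232, c_gold = y_gold − 0.08·k_gold ≈ 0.8928.
Gain: Δc = 0.8928 − 0.4844 ≈ 0.4084.

Δc ≈ 0.408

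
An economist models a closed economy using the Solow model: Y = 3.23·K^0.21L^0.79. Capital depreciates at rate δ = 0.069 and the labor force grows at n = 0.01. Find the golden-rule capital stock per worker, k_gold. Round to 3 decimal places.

The effective depreciation rate is n + δ = 0.01 + 0.069 = 0.079.
Golden rule sets MPK = n+δ: 0.21·3.23·k^(0.21−1) = 0.079, so k_gold = (0.21·3.23/0.079)^(1/0.79) ≈ 15.2061.

k_gold ≈ 15.206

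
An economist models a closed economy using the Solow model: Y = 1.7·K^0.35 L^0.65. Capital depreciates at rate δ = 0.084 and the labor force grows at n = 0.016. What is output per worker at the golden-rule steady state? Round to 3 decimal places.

y_gold ≈ 4.441

Capital per worker breaks even when investment replaces (n + δ)·k; here n + δ = 0.1.
Golden rule sets MPK = n+δ: 0.35·1.7·k^(0.35−1) = 0.1, so k_gold = (0.35·1.7/0.1)^(1/0.65) ≈ 15.5441.
Output: y_gold = 1.7·k_gold^0.35 = 1.7·15.5441^0.35 ≈ 4.4412.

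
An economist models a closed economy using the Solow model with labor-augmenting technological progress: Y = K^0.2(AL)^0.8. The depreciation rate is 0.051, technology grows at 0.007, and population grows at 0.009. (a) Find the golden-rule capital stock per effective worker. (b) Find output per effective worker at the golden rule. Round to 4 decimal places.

Break-even investment rate: n + g + δ = 0.009 + 0.007 + 0.051 = 0.067.
Maximizing c = f(k) − (n+g+δ)·k gives f'(k) = n+g+δ, i.e. 0.2·k^(0.2−1) = 0.067, so k_gold = (0.2/0.067)^(1/0.8) ≈ 3.9237.
y_gold = 3.9237^0.2 ≈ 1.3144.

(a) k_gold ≈ 3.9237; (b) y_gold ≈ 1.3144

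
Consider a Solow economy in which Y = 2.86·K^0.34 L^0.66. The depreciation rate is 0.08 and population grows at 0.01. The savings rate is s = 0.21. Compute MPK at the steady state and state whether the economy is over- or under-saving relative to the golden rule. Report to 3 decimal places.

The effective depreciation rate is n + δ = 0.01 + 0.08 = 0.09.
Steady-state k*: s·A·k^0.34 = 0.09·k gives k* = (0.21·2.86/0.09)^(1/0.66) ≈ 17.7421.
MPK = 0.34·2.86·17.7421^(-0.66) ≈ 0.1457.
MPK > n+δ = 0.09, so the economy is dynamically efficient (under-saving).

under-saving; MPK ≈ 0.146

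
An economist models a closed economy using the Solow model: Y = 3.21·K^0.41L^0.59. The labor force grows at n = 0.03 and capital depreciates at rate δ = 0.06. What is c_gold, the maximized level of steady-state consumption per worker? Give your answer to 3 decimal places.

c_gold ≈ 12.217

n + δ = 0.03 + 0.06 = 0.09.
Maximizing c = f(k) − (n+δ)·k gives f'(k) = n+δ, i.e. 0.41·3.21·k^(0.41−1) = 0.09, so k_gold = (0.41·3.21/0.09)^(1/0.59) ≈ 94.3311.
y_gold = 3.21·94.3311^0.41 ≈ 20.7068.
c_gold = y_gold − (n+δ)·k_gold = 20.7068 − 0.09·94.3311 ≈ 12.2170.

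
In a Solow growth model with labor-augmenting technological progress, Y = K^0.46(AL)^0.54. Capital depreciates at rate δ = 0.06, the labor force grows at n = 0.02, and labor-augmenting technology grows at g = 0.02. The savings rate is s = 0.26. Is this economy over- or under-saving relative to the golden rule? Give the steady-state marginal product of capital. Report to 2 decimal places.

Capital per effective worker breaks even when investment replaces (n + g + δ)·k; here n + g + δ = 0.1.
Steady-state k*: s·k^0.46 = 0.1·k gives k* = (0.26/0.1)^(1/0.54) ≈ 5.8677.
MPK = 0.46·5.8677^(-0.54) ≈ 0.1769.
MPK > n+g+δ = 0.1, so the economy is dynamically efficient (under-saving).

under-saving; MPK ≈ 0.18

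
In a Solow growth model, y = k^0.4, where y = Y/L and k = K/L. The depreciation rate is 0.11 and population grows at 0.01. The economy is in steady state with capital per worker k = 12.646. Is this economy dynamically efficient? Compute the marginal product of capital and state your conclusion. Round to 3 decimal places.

dynamically inefficient; MPK ≈ 0.087

The effective depreciation rate is n + δ = 0.01 + 0.11 = 0.12.
MPK = 0.4·k^(0.4−1) = 0.4·12.646^(-0.6) ≈ 0.0873.
MPK < 0.12, so the economy is dynamically inefficient (over-saving).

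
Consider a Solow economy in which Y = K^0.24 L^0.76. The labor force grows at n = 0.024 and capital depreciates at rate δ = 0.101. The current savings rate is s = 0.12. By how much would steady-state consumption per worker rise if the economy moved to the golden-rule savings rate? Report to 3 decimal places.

Δc ≈ 0.065

Capital per worker breaks even when investment replaces (n + δ)·k; here n + δ = 0.125.
Current steady state (s = 0.12): k* = (0.12/0.125)^(1/0.76) ≈ 0.9477, y* = 0.9477^0.24 ≈ 0.9872, c* = (1−0.12)·0.9872 ≈ 0.8687.
Golden rule sets MPK = n+δ: 0.24·k^(0.24−1) = 0.125, so k_gold = (0.24/0.125)^(1/0.76) ≈ 2.3592.
y_gold = 2.3592^0.24 ≈ 1.2288, c_gold = y_gold − 0.125·k_gold ≈ 0.9339.
Gain: Δc = 0.9339 − 0.8687 ≈ 0.0651.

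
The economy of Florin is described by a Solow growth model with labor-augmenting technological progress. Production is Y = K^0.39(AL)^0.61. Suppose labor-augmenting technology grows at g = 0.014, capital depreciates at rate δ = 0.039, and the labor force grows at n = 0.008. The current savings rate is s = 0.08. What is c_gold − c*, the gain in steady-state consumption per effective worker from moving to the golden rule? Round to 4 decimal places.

n + g + δ = 0.008 + 0.014 + 0.039 = 0.061.
Current steady state (s = 0.08): k* = (0.08/0.061)^(1/0.61) ≈ 1.5597, y* = 1.5597^0.39 ≈ 1.1893, c* = (1−0.08)·1.1893 ≈ 1.0942.
Golden rule sets MPK = n+g+δ: 0.39·k^(0.39−1) = 0.061, so k_gold = (0.39/0.061)^(1/0.61) ≈ 20.9352.
y_gold = 20.9352^0.39 ≈ 3.2745, c_gold = y_gold − 0.061·k_gold ≈ 1.9974.
Gain: Δc = 1.9974 − 1.0942 ≈ 0.9033.

Δc ≈ 0.9033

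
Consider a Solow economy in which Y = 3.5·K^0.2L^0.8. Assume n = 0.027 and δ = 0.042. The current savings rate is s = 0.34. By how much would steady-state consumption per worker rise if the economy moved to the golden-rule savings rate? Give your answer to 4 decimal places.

Δc ≈ 0.2897

Capital per worker breaks even when investment replaces (n + δ)·k; here n + δ = 0.069.
Current steady state (s = 0.34): k* = (0.34·3.5/0.069)^(1/0.8) ≈ 35.1457, y* = 3.5·35.1457^0.2 ≈ 7.1325, c* = (1−0.34)·7.1325 ≈ 4.7075.
At the golden rule the marginal product of capital equals n+δ: 0.2·3.5·k^(0.2−1) = 0.069. Solving, k_gold = (0.2·3.5/0.069)^(1/0.8) ≈ 18.1055.
y_gold = 3.5·18.1055^0.2 ≈ 6.2464, c_gold = y_gold − 0.069·k_gold ≈ 4.9971.
Gain: Δc = 4.9971 − 4.7075 ≈ 0.2897.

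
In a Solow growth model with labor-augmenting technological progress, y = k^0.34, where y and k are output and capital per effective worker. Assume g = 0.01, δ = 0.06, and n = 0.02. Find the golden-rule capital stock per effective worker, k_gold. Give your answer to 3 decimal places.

n + g + δ = 0.02 + 0.01 + 0.06 = 0.09.
At the golden rule the marginal product of capital equals n+g+δ: 0.34·k^(0.34−1) = 0.09. Solving, k_gold = (0.34/0.09)^(1/0.66) ≈ 7.4920.

k_gold ≈ 7.492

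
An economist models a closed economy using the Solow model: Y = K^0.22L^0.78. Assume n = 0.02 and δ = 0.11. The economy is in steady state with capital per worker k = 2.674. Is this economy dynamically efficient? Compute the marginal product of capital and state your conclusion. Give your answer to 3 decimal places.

Break-even investment rate: n + δ = 0.02 + 0.11 = 0.13.
MPK = 0.22·k^(0.22−1) = 0.22·2.674^(-0.78) ≈ 0.1021.
MPK < 0.13, so the economy is dynamically inefficient (over-saving).

dynamically inefficient; MPK ≈ 0.102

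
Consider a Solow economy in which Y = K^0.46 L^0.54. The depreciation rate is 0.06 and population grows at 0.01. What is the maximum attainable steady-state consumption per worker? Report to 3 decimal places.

Break-even investment rate: n + δ = 0.01 + 0.06 = 0.07.
Setting f'(k) = n+δ gives 0.46·k^(0.46−1) = 0.07, hence k_gold = (0.46/0.07)^(1/0.54) ≈ 32.6727.
y_gold = 32.6727^0.46 ≈ 4.9719.
c_gold = y_gold − (n+δ)·k_gold = 4.9719 − 0.07·32.6727 ≈ 2.6848.

c_gold ≈ 2.685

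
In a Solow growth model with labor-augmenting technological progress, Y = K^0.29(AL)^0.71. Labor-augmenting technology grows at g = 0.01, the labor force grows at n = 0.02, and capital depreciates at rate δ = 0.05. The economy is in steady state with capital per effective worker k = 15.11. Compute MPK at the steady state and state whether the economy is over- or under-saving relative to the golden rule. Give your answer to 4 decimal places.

over-saving; MPK ≈ 0.0422

Capital per effective worker breaks even when investment replaces (n + g + δ)·k; here n + g + δ = 0.08.
MPK = 0.29·k^(0.29−1) = 0.29·15.11^(-0.71) ≈ 0.0422.
MPK < 0.08, so the economy is dynamically inefficient (over-saving).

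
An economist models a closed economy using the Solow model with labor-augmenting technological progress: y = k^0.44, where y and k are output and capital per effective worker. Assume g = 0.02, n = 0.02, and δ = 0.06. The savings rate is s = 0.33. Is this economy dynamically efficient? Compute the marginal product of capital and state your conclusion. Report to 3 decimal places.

n + g + δ = 0.02 + 0.02 + 0.06 = 0.1.
Steady-state k*: s·k^0.44 = 0.1·k gives k* = (0.33/0.1)^(1/0.56) ≈ 8.4318.
MPK = 0.44·8.4318^(-0.56) ≈ 0.1333.
MPK > n+g+δ = 0.1, so the economy is dynamically efficient (under-saving).

dynamically efficient; MPK ≈ 0.133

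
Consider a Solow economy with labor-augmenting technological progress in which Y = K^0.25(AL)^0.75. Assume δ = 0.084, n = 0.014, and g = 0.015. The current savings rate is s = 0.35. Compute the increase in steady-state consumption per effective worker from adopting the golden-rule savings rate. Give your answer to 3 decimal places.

Δc ≈ 0.030

Capital per effective worker breaks even when investment replaces (n + g + δ)·k; here n + g + δ = 0.113.
Current steady state (s = 0.35): k* = (0.35/0.113)^(1/0.75) ≈ 4.5149, y* = 4.5149^0.25 ≈ 1.4577, c* = (1−0.35)·1.4577 ≈ 0.9475.
Maximizing c = f(k) − (n+g+δ)·k gives f'(k) = n+g+δ, i.e. 0.25·k^(0.25−1) = 0.113, so k_gold = (0.25/0.113)^(1/0.75) ≈ 2.8828.
y_gold = 2.8828^0.25 ≈ 1.3030, c_gold = y_gold − 0.113·k_gold ≈ 0.9773.
Gain: Δc = 0.9773 − 0.9475 ≈ 0.0298.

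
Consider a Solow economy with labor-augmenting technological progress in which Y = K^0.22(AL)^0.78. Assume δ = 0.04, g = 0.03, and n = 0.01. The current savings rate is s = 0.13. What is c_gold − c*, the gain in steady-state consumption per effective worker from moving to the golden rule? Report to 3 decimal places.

Capital per effective worker breaks even when investment replaces (n + g + δ)·k; here n + g + δ = 0.08.
Current steady state (s = 0.13): k* = (0.13/0.08)^(1/0.78) ≈ 1.8635, y* = 1.8635^0.22 ≈ 1.1468, c* = (1−0.13)·1.1468 ≈ 0.9977.
Maximizing c = f(k) − (n+g+δ)·k gives f'(k) = n+g+δ, i.e. 0.22·k^(0.22−1) = 0.08, so k_gold = (0.22/0.08)^(1/0.78) ≈ 3.6580.
y_gold = 3.6580^0.22 ≈ 1.3302, c_gold = y_gold − 0.08·k_gold ≈ 1.0375.
Gain: Δc = 1.0375 − 0.9977 ≈ 0.0399.

Δc ≈ 0.040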